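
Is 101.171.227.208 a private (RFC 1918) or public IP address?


RFC 1918 private ranges:
  10.0.0.0/8 (10.0.0.0 - 10.255.255.255)
  172.16.0.0/12 (172.16.0.0 - 172.31.255.255)
  192.168.0.0/16 (192.168.0.0 - 192.168.255.255)
Public (not in any RFC 1918 range)


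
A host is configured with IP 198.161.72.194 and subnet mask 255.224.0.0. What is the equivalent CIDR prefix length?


Binary: 11111111.11100000.00000000.00000000
Count leading 1s
Prefix: /11


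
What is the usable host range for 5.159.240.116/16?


Network: 5.159.0.0
Broadcast: 5.159.255.255
First usable = network + 1
Last usable = broadcast - 1
Range: 5.159.0.1 to 5.159.255.254


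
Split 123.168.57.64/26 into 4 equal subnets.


New prefix = 26 + 2 = 28
Each subnet has 16 addresses
  123.168.57.64/28
  123.168.57.80/28
  123.168.57.96/28
  123.168.57.112/28
Subnets: 123.168.57.64/28, 123.168.57.80/28, 123.168.57.96/28, 123.168.57.112/28


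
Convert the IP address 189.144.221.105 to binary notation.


189 = 10111101
144 = 10010000
221 = 11011101
105 = 01101001
Binary: 10111101.10010000.11011101.01101001


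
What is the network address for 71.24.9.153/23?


IP:   01000111.00011000.00001001.10011001
Mask: 11111111.11111111.11111110.00000000
AND operation:
Net:  01000111.00011000.00001000.00000000
Network: 71.24.8.0/23


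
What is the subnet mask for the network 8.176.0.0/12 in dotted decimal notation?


/12 means 12 network bits, 20 host bits
Binary: 11111111111100000000000000000000
Mask: 255.240.0.0


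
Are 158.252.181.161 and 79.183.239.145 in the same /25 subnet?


Mask: 255.255.255.128
158.252.181.161 AND mask = 158.252.181.128
79.183.239.145 AND mask = 79.183.239.128
No, different subnets (158.252.181.128 vs 79.183.239.128)


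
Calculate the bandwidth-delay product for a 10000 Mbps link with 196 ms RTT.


BDP = bandwidth * RTT
= 10000 Mbps * 196 ms
= 10000 * 1e6 * 196 / 1000 bits
= 1960000000 bits
= 245000000 bytes
= 239257.8125 KB
BDP = 1960000000 bits (245000000 bytes)


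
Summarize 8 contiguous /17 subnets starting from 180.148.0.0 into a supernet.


Original prefix: /17
Number of subnets: 8 = 2^3
New prefix = 17 - 3 = 14
Supernet: 180.148.0.0/14


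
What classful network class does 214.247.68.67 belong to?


First octet: 214
Binary: 11010110
110xxxxx -> Class C (192-223)
Class C, default mask 255.255.255.0 (/24)


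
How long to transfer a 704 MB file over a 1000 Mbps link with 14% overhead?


Effective throughput = 1000 * (1 - 14/100) = 860 Mbps
File size in Mb = 704 * 8 = 5632 Mb
Time = 5632 / 860
Time = 6.5488 seconds


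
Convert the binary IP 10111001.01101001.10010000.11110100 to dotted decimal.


10111001 = 185
01101001 = 105
10010000 = 144
11110100 = 244
IP: 185.105.144.244


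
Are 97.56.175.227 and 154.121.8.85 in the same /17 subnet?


Mask: 255.255.128.0
97.56.175.227 AND mask = 97.56.128.0
154.121.8.85 AND mask = 154.121.0.0
No, different subnets (97.56.128.0 vs 154.121.0.0)


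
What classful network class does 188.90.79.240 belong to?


First octet: 188
Binary: 10111100
10xxxxxx -> Class B (128-191)
Class B, default mask 255.255.0.0 (/16)


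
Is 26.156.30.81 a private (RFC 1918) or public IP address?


RFC 1918 private ranges:
  10.0.0.0/8 (10.0.0.0 - 10.255.255.255)
  172.16.0.0/12 (172.16.0.0 - 172.31.255.255)
  192.168.0.0/16 (192.168.0.0 - 192.168.255.255)
Public (not in any RFC 1918 range)


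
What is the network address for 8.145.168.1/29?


IP:   00001000.10010001.10101000.00000001
Mask: 11111111.11111111.11111111.11111000
AND operation:
Net:  00001000.10010001.10101000.00000000
Network: 8.145.168.0/29


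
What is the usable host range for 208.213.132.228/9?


Network: 208.128.0.0
Broadcast: 208.255.255.255
First usable = network + 1
Last usable = broadcast - 1
Range: 208.128.0.1 to 208.255.255.254


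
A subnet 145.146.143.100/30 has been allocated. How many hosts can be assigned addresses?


Host bits = 32 - 30 = 2
Total addresses = 2^2 = 4
Usable = total - 2 (network and broadcast)
Usable hosts: 2


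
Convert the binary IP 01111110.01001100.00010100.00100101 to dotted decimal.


01111110 = 126
01001100 = 76
00010100 = 20
00100101 = 37
IP: 126.76.20.37


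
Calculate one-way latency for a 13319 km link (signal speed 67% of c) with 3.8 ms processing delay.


Speed = 0.67 * 3e5 km/s = 201000 km/s
Propagation delay = 13319 / 201000 = 0.0663 s = 66.2637 ms
Processing delay = 3.8 ms
Total one-way latency = 70.0637 ms


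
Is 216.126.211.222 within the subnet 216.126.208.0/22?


Subnet network: 216.126.208.0
Test IP AND mask: 216.126.208.0
Yes, 216.126.211.222 is in 216.126.208.0/22


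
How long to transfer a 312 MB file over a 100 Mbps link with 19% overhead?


Effective throughput = 100 * (1 - 19/100) = 81 Mbps
File size in Mb = 312 * 8 = 2496 Mb
Time = 2496 / 81
Time = 30.8148 seconds


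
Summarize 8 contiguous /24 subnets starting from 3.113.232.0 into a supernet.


Original prefix: /24
Number of subnets: 8 = 2^3
New prefix = 24 - 3 = 21
Supernet: 3.113.232.0/21


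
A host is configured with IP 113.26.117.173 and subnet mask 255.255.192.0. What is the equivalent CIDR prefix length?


Binary: 11111111.11111111.11000000.00000000
Count leading 1s
Prefix: /18


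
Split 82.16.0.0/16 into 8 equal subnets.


New prefix = 16 + 3 = 19
Each subnet has 8192 addresses
  82.16.0.0/19
  82.16.32.0/19
  82.16.64.0/19
  82.16.96.0/19
  82.16.128.0/19
  82.16.160.0/19
  82.16.192.0/19
  82.16.224.0/19
Subnets: 82.16.0.0/19, 82.16.32.0/19, 82.16.64.0/19, 82.16.96.0/19, 82.16.128.0/19, 82.16.160.0/19, 82.16.192.0/19, 82.16.224.0/19


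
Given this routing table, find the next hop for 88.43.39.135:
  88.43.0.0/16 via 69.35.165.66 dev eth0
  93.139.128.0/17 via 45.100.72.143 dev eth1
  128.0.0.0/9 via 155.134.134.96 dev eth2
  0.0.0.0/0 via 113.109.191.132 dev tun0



Longest prefix match for 88.43.39.135:
  /16 88.43.0.0: MATCH
  /17 93.139.128.0: no
  /9 128.0.0.0: no
  /0 0.0.0.0: MATCH
Selected: next-hop 69.35.165.66 via eth0 (matched /16)


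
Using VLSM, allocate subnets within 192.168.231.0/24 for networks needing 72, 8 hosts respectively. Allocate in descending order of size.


72 hosts -> /25 (126 usable): 192.168.231.0/25
8 hosts -> /28 (14 usable): 192.168.231.128/28
Allocation: 192.168.231.0/25 (72 hosts, 126 usable); 192.168.231.128/28 (8 hosts, 14 usable)


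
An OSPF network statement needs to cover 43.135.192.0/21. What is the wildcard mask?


Subnet mask: 255.255.248.0
Wildcard = 255.255.255.255 - subnet mask
255 - 255 = 0
255 - 255 = 0
255 - 248 = 7
255 - 0 = 255
Wildcard: 0.0.7.255


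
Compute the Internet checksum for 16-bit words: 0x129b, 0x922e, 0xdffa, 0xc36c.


Sum all words (with carry folding):
+ 0x129b = 0x129b
+ 0x922e = 0xa4c9
+ 0xdffa = 0x84c4
+ 0xc36c = 0x4831
One's complement: ~0x4831
Checksum = 0xb7ce


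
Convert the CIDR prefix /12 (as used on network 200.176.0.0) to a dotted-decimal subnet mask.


/12 means 12 network bits, 20 host bits
Binary: 11111111111100000000000000000000
Mask: 255.240.0.0


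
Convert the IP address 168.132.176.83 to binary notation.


168 = 10101000
132 = 10000100
176 = 10110000
83 = 01010011
Binary: 10101000.10000100.10110000.01010011


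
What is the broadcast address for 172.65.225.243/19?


Network: 172.65.224.0/19
Host bits = 13
Set all host bits to 1:
Broadcast: 172.65.255.255


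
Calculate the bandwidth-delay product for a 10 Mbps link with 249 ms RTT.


BDP = bandwidth * RTT
= 10 Mbps * 249 ms
= 10 * 1e6 * 249 / 1000 bits
= 2490000 bits
= 311250 bytes
= 303.9551 KB
BDP = 2490000 bits (311250 bytes)


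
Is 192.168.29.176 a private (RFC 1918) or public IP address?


RFC 1918 private ranges:
  10.0.0.0/8 (10.0.0.0 - 10.255.255.255)
  172.16.0.0/12 (172.16.0.0 - 172.31.255.255)
  192.168.0.0/16 (192.168.0.0 - 192.168.255.255)
Private (in 192.168.0.0/16)


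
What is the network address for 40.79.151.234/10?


IP:   00101000.01001111.10010111.11101010
Mask: 11111111.11000000.00000000.00000000
AND operation:
Net:  00101000.01000000.00000000.00000000
Network: 40.64.0.0/10


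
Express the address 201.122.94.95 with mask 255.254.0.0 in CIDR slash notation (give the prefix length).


Binary: 11111111.11111110.00000000.00000000
Count leading 1s
Prefix: /15


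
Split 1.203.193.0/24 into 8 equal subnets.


New prefix = 24 + 3 = 27
Each subnet has 32 addresses
  1.203.193.0/27
  1.203.193.32/27
  1.203.193.64/27
  1.203.193.96/27
  1.203.193.128/27
  1.203.193.160/27
  1.203.193.192/27
  1.203.193.224/27
Subnets: 1.203.193.0/27, 1.203.193.32/27, 1.203.193.64/27, 1.203.193.96/27, 1.203.193.128/27, 1.203.193.160/27, 1.203.193.192/27, 1.203.193.224/27


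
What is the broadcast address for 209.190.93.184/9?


Network: 209.128.0.0/9
Host bits = 23
Set all host bits to 1:
Broadcast: 209.255.255.255


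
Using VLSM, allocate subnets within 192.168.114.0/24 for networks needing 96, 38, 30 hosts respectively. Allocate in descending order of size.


96 hosts -> /25 (126 usable): 192.168.114.0/25
38 hosts -> /26 (62 usable): 192.168.114.128/26
30 hosts -> /27 (30 usable): 192.168.114.192/27
Allocation: 192.168.114.0/25 (96 hosts, 126 usable); 192.168.114.128/26 (38 hosts, 62 usable); 192.168.114.192/27 (30 hosts, 30 usable)


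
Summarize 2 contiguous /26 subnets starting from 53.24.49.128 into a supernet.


Original prefix: /26
Number of subnets: 2 = 2^1
New prefix = 26 - 1 = 25
Supernet: 53.24.49.128/25


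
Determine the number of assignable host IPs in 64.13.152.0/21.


Host bits = 32 - 21 = 11
Total addresses = 2^11 = 2048
Usable = total - 2 (network and broadcast)
Usable hosts: 2046


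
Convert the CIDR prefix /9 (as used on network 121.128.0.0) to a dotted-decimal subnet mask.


/9 means 9 network bits, 23 host bits
Binary: 11111111100000000000000000000000
Mask: 255.128.0.0


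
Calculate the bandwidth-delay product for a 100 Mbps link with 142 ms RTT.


BDP = bandwidth * RTT
= 100 Mbps * 142 ms
= 100 * 1e6 * 142 / 1000 bits
= 14200000 bits
= 1775000 bytes
= 1733.3984 KB
BDP = 14200000 bits (1775000 bytes)


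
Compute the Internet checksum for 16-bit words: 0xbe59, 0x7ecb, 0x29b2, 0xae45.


Sum all words (with carry folding):
+ 0xbe59 = 0xbe59
+ 0x7ecb = 0x3d25
+ 0x29b2 = 0x66d7
+ 0xae45 = 0x151d
One's complement: ~0x151d
Checksum = 0xeae2


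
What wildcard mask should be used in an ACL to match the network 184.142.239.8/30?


Subnet mask: 255.255.255.252
Wildcard = 255.255.255.255 - subnet mask
255 - 255 = 0
255 - 255 = 0
255 - 255 = 0
255 - 252 = 3
Wildcard: 0.0.0.3


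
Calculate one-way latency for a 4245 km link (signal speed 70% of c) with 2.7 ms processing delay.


Speed = 0.7 * 3e5 km/s = 210000 km/s
Propagation delay = 4245 / 210000 = 0.0202 s = 20.2143 ms
Processing delay = 2.7 ms
Total one-way latency = 22.9143 ms


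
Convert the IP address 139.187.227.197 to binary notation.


139 = 10001011
187 = 10111011
227 = 11100011
197 = 11000101
Binary: 10001011.10111011.11100011.11000101


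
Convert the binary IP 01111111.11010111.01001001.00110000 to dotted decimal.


01111111 = 127
11010111 = 215
01001001 = 73
00110000 = 48
IP: 127.215.73.48


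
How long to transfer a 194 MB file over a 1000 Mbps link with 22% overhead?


Effective throughput = 1000 * (1 - 22/100) = 780 Mbps
File size in Mb = 194 * 8 = 1552 Mb
Time = 1552 / 780
Time = 1.9897 seconds


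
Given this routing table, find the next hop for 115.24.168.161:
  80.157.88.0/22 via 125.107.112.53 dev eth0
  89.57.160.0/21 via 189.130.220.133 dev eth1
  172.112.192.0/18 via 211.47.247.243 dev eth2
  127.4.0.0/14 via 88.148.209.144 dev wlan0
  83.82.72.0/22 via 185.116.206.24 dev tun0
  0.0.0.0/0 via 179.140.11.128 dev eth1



Longest prefix match for 115.24.168.161:
  /22 80.157.88.0: no
  /21 89.57.160.0: no
  /18 172.112.192.0: no
  /14 127.4.0.0: no
  /22 83.82.72.0: no
  /0 0.0.0.0: MATCH
Selected: next-hop 179.140.11.128 via eth1 (matched /0)


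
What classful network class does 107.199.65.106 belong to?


First octet: 107
Binary: 01101011
0xxxxxxx -> Class A (1-126)
Class A, default mask 255.0.0.0 (/8)


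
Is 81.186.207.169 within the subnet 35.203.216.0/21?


Subnet network: 35.203.216.0
Test IP AND mask: 81.186.200.0
No, 81.186.207.169 is not in 35.203.216.0/21


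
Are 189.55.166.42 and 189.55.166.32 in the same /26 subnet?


Mask: 255.255.255.192
189.55.166.42 AND mask = 189.55.166.0
189.55.166.32 AND mask = 189.55.166.0
Yes, same subnet (189.55.166.0)


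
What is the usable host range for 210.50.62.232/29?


Network: 210.50.62.232
Broadcast: 210.50.62.239
First usable = network + 1
Last usable = broadcast - 1
Range: 210.50.62.233 to 210.50.62.238


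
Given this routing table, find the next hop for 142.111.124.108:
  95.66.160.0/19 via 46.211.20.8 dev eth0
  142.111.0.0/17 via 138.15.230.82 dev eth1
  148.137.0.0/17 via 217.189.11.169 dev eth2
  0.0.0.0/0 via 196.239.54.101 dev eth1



Longest prefix match for 142.111.124.108:
  /19 95.66.160.0: no
  /17 142.111.0.0: MATCH
  /17 148.137.0.0: no
  /0 0.0.0.0: MATCH
Selected: next-hop 138.15.230.82 via eth1 (matched /17)


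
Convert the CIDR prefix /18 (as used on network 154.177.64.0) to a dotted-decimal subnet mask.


/18 means 18 network bits, 14 host bits
Binary: 11111111111111111100000000000000
Mask: 255.255.192.0


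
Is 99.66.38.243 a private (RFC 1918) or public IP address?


RFC 1918 private ranges:
  10.0.0.0/8 (10.0.0.0 - 10.255.255.255)
  172.16.0.0/12 (172.16.0.0 - 172.31.255.255)
  192.168.0.0/16 (192.168.0.0 - 192.168.255.255)
Public (not in any RFC 1918 range)


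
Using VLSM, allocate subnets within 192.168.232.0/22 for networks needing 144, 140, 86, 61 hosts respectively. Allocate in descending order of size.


144 hosts -> /24 (254 usable): 192.168.232.0/24
140 hosts -> /24 (254 usable): 192.168.233.0/24
86 hosts -> /25 (126 usable): 192.168.234.0/25
61 hosts -> /26 (62 usable): 192.168.234.128/26
Allocation: 192.168.232.0/24 (144 hosts, 254 usable); 192.168.233.0/24 (140 hosts, 254 usable); 192.168.234.0/25 (86 hosts, 126 usable); 192.168.234.128/26 (61 hosts, 62 usable)


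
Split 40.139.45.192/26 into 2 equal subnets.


New prefix = 26 + 1 = 27
Each subnet has 32 addresses
  40.139.45.192/27
  40.139.45.224/27
Subnets: 40.139.45.192/27, 40.139.45.224/27


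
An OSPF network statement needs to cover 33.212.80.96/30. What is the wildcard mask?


Subnet mask: 255.255.255.252
Wildcard = 255.255.255.255 - subnet mask
255 - 255 = 0
255 - 255 = 0
255 - 255 = 0
255 - 252 = 3
Wildcard: 0.0.0.3


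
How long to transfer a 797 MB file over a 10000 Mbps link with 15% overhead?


Effective throughput = 10000 * (1 - 15/100) = 8500 Mbps
File size in Mb = 797 * 8 = 6376 Mb
Time = 6376 / 8500
Time = 0.7501 seconds


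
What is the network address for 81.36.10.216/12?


IP:   01010001.00100100.00001010.11011000
Mask: 11111111.11110000.00000000.00000000
AND operation:
Net:  01010001.00100000.00000000.00000000
Network: 81.32.0.0/12


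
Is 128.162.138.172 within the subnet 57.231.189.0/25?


Subnet network: 57.231.189.0
Test IP AND mask: 128.162.138.128
No, 128.162.138.172 is not in 57.231.189.0/25


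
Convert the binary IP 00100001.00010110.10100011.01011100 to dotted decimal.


00100001 = 33
00010110 = 22
10100011 = 163
01011100 = 92
IP: 33.22.163.92


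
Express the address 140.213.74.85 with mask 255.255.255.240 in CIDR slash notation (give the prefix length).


Binary: 11111111.11111111.11111111.11110000
Count leading 1s
Prefix: /28


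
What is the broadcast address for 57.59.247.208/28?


Network: 57.59.247.208/28
Host bits = 4
Set all host bits to 1:
Broadcast: 57.59.247.223


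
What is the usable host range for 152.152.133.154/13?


Network: 152.152.0.0
Broadcast: 152.159.255.255
First usable = network + 1
Last usable = broadcast - 1
Range: 152.152.0.1 to 152.159.255.254


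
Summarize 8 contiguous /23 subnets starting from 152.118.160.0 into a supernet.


Original prefix: /23
Number of subnets: 8 = 2^3
New prefix = 23 - 3 = 20
Supernet: 152.118.160.0/20


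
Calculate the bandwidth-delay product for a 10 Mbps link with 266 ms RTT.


BDP = bandwidth * RTT
= 10 Mbps * 266 ms
= 10 * 1e6 * 266 / 1000 bits
= 2660000 bits
= 332500 bytes
= 324.707 KB
BDP = 2660000 bits (332500 bytes)


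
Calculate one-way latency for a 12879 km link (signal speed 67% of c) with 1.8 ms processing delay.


Speed = 0.67 * 3e5 km/s = 201000 km/s
Propagation delay = 12879 / 201000 = 0.0641 s = 64.0746 ms
Processing delay = 1.8 ms
Total one-way latency = 65.8746 ms


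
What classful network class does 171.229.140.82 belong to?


First octet: 171
Binary: 10101011
10xxxxxx -> Class B (128-191)
Class B, default mask 255.255.0.0 (/16)


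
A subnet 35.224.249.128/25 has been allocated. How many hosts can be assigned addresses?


Host bits = 32 - 25 = 7
Total addresses = 2^7 = 128
Usable = total - 2 (network and broadcast)
Usable hosts: 126


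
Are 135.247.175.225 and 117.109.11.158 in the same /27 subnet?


Mask: 255.255.255.224
135.247.175.225 AND mask = 135.247.175.224
117.109.11.158 AND mask = 117.109.11.128
No, different subnets (135.247.175.224 vs 117.109.11.128)


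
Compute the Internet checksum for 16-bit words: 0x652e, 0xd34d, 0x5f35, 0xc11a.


Sum all words (with carry folding):
+ 0x652e = 0x652e
+ 0xd34d = 0x387c
+ 0x5f35 = 0x97b1
+ 0xc11a = 0x58cc
One's complement: ~0x58cc
Checksum = 0xa733


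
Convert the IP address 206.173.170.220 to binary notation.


206 = 11001110
173 = 10101101
170 = 10101010
220 = 11011100
Binary: 11001110.10101101.10101010.11011100


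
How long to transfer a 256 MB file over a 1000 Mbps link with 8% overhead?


Effective throughput = 1000 * (1 - 8/100) = 920 Mbps
File size in Mb = 256 * 8 = 2048 Mb
Time = 2048 / 920
Time = 2.2261 seconds


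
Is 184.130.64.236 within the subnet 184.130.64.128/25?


Subnet network: 184.130.64.128
Test IP AND mask: 184.130.64.128
Yes, 184.130.64.236 is in 184.130.64.128/25


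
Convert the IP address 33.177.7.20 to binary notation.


33 = 00100001
177 = 10110001
7 = 00000111
20 = 00010100
Binary: 00100001.10110001.00000111.00010100


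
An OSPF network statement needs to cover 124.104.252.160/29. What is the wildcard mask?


Subnet mask: 255.255.255.248
Wildcard = 255.255.255.255 - subnet mask
255 - 255 = 0
255 - 255 = 0
255 - 255 = 0
255 - 248 = 7
Wildcard: 0.0.0.7


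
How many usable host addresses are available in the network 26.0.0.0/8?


Host bits = 32 - 8 = 24
Total addresses = 2^24 = 16777216
Usable = total - 2 (network and broadcast)
Usable hosts: 16777214


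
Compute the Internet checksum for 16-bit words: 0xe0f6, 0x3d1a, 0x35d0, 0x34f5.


Sum all words (with carry folding):
+ 0xe0f6 = 0xe0f6
+ 0x3d1a = 0x1e11
+ 0x35d0 = 0x53e1
+ 0x34f5 = 0x88d6
One's complement: ~0x88d6
Checksum = 0x7729


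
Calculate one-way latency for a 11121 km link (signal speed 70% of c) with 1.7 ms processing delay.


Speed = 0.7 * 3e5 km/s = 210000 km/s
Propagation delay = 11121 / 210000 = 0.053 s = 52.9571 ms
Processing delay = 1.7 ms
Total one-way latency = 54.6571 ms


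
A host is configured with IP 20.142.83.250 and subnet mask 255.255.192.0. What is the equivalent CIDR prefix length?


Binary: 11111111.11111111.11000000.00000000
Count leading 1s
Prefix: /18


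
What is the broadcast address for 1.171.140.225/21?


Network: 1.171.136.0/21
Host bits = 11
Set all host bits to 1:
Broadcast: 1.171.143.255


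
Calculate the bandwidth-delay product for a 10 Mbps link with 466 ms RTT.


BDP = bandwidth * RTT
= 10 Mbps * 466 ms
= 10 * 1e6 * 466 / 1000 bits
= 4660000 bits
= 582500 bytes
= 568.8477 KB
BDP = 4660000 bits (582500 bytes)


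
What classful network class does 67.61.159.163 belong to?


First octet: 67
Binary: 01000011
0xxxxxxx -> Class A (1-126)
Class A, default mask 255.0.0.0 (/8)


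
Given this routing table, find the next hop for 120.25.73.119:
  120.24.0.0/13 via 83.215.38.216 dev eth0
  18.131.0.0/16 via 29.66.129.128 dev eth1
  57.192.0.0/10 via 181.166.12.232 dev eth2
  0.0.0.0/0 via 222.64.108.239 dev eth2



Longest prefix match for 120.25.73.119:
  /13 120.24.0.0: MATCH
  /16 18.131.0.0: no
  /10 57.192.0.0: no
  /0 0.0.0.0: MATCH
Selected: next-hop 83.215.38.216 via eth0 (matched /13)


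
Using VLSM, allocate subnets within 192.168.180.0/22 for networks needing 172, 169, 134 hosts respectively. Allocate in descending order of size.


172 hosts -> /24 (254 usable): 192.168.180.0/24
169 hosts -> /24 (254 usable): 192.168.181.0/24
134 hosts -> /24 (254 usable): 192.168.182.0/24
Allocation: 192.168.180.0/24 (172 hosts, 254 usable); 192.168.181.0/24 (169 hosts, 254 usable); 192.168.182.0/24 (134 hosts, 254 usable)


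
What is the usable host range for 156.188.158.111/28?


Network: 156.188.158.96
Broadcast: 156.188.158.111
First usable = network + 1
Last usable = broadcast - 1
Range: 156.188.158.97 to 156.188.158.110


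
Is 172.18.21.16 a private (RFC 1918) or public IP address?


RFC 1918 private ranges:
  10.0.0.0/8 (10.0.0.0 - 10.255.255.255)
  172.16.0.0/12 (172.16.0.0 - 172.31.255.255)
  192.168.0.0/16 (192.168.0.0 - 192.168.255.255)
Private (in 172.16.0.0/12)


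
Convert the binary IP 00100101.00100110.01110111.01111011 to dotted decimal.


00100101 = 37
00100110 = 38
01110111 = 119
01111011 = 123
IP: 37.38.119.123


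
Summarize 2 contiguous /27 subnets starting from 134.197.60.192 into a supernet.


Original prefix: /27
Number of subnets: 2 = 2^1
New prefix = 27 - 1 = 26
Supernet: 134.197.60.192/26


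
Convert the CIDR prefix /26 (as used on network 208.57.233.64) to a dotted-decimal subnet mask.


/26 means 26 network bits, 6 host bits
Binary: 11111111111111111111111111000000
Mask: 255.255.255.192


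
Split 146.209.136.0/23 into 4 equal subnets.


New prefix = 23 + 2 = 25
Each subnet has 128 addresses
  146.209.136.0/25
  146.209.136.128/25
  146.209.137.0/25
  146.209.137.128/25
Subnets: 146.209.136.0/25, 146.209.136.128/25, 146.209.137.0/25, 146.209.137.128/25


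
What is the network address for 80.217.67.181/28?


IP:   01010000.11011001.01000011.10110101
Mask: 11111111.11111111.11111111.11110000
AND operation:
Net:  01010000.11011001.01000011.10110000
Network: 80.217.67.176/28


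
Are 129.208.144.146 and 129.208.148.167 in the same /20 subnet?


Mask: 255.255.240.0
129.208.144.146 AND mask = 129.208.144.0
129.208.148.167 AND mask = 129.208.144.0
Yes, same subnet (129.208.144.0)


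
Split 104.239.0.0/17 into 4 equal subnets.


New prefix = 17 + 2 = 19
Each subnet has 8192 addresses
  104.239.0.0/19
  104.239.32.0/19
  104.239.64.0/19
  104.239.96.0/19
Subnets: 104.239.0.0/19, 104.239.32.0/19, 104.239.64.0/19, 104.239.96.0/19


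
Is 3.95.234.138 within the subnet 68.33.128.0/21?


Subnet network: 68.33.128.0
Test IP AND mask: 3.95.232.0
No, 3.95.234.138 is not in 68.33.128.0/21


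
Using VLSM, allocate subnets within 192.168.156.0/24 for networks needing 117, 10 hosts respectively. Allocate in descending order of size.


117 hosts -> /25 (126 usable): 192.168.156.0/25
10 hosts -> /28 (14 usable): 192.168.156.128/28
Allocation: 192.168.156.0/25 (117 hosts, 126 usable); 192.168.156.128/28 (10 hosts, 14 usable)


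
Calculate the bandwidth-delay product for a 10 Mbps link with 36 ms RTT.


BDP = bandwidth * RTT
= 10 Mbps * 36 ms
= 10 * 1e6 * 36 / 1000 bits
= 360000 bits
= 45000 bytes
= 43.9453 KB
BDP = 360000 bits (45000 bytes)


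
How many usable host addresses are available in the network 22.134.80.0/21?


Host bits = 32 - 21 = 11
Total addresses = 2^11 = 2048
Usable = total - 2 (network and broadcast)
Usable hosts: 2046


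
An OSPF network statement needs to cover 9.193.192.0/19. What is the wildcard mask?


Subnet mask: 255.255.224.0
Wildcard = 255.255.255.255 - subnet mask
255 - 255 = 0
255 - 255 = 0
255 - 224 = 31
255 - 0 = 255
Wildcard: 0.0.31.255


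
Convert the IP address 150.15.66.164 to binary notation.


150 = 10010110
15 = 00001111
66 = 01000010
164 = 10100100
Binary: 10010110.00001111.01000010.10100100


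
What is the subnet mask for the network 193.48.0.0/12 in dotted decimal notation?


/12 means 12 network bits, 20 host bits
Binary: 11111111111100000000000000000000
Mask: 255.240.0.0


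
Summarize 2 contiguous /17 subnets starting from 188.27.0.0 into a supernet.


Original prefix: /17
Number of subnets: 2 = 2^1
New prefix = 17 - 1 = 16
Supernet: 188.27.0.0/16


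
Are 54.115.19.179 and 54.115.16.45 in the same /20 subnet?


Mask: 255.255.240.0
54.115.19.179 AND mask = 54.115.16.0
54.115.16.45 AND mask = 54.115.16.0
Yes, same subnet (54.115.16.0)


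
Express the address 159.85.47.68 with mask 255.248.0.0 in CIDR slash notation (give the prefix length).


Binary: 11111111.11111000.00000000.00000000
Count leading 1s
Prefix: /13


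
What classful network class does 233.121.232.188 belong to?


First octet: 233
Binary: 11101001
1110xxxx -> Class D (224-239)
Class D (multicast), default mask N/A


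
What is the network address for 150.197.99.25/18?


IP:   10010110.11000101.01100011.00011001
Mask: 11111111.11111111.11000000.00000000
AND operation:
Net:  10010110.11000101.01000000.00000000
Network: 150.197.64.0/18


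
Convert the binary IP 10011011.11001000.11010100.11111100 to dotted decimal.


10011011 = 155
11001000 = 200
11010100 = 212
11111100 = 252
IP: 155.200.212.252


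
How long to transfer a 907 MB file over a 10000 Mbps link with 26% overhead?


Effective throughput = 10000 * (1 - 26/100) = 7400 Mbps
File size in Mb = 907 * 8 = 7256 Mb
Time = 7256 / 7400
Time = 0.9805 seconds


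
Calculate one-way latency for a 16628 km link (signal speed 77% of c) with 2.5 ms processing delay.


Speed = 0.77 * 3e5 km/s = 231000 km/s
Propagation delay = 16628 / 231000 = 0.072 s = 71.9827 ms
Processing delay = 2.5 ms
Total one-way latency = 74.4827 ms


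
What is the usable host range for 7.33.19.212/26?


Network: 7.33.19.192
Broadcast: 7.33.19.255
First usable = network + 1
Last usable = broadcast - 1
Range: 7.33.19.193 to 7.33.19.254


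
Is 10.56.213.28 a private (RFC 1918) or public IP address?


RFC 1918 private ranges:
  10.0.0.0/8 (10.0.0.0 - 10.255.255.255)
  172.16.0.0/12 (172.16.0.0 - 172.31.255.255)
  192.168.0.0/16 (192.168.0.0 - 192.168.255.255)
Private (in 10.0.0.0/8)


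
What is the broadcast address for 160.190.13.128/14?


Network: 160.188.0.0/14
Host bits = 18
Set all host bits to 1:
Broadcast: 160.191.255.255


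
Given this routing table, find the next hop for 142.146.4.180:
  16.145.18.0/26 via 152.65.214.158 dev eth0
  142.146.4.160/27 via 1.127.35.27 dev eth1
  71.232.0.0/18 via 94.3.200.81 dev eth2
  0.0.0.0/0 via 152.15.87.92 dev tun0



Longest prefix match for 142.146.4.180:
  /26 16.145.18.0: no
  /27 142.146.4.160: MATCH
  /18 71.232.0.0: no
  /0 0.0.0.0: MATCH
Selected: next-hop 1.127.35.27 via eth1 (matched /27)


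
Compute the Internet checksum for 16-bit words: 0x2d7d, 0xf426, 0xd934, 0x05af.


Sum all words (with carry folding):
+ 0x2d7d = 0x2d7d
+ 0xf426 = 0x21a4
+ 0xd934 = 0xfad8
+ 0x05af = 0x0088
One's complement: ~0x0088
Checksum = 0xff77


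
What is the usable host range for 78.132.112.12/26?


Network: 78.132.112.0
Broadcast: 78.132.112.63
First usable = network + 1
Last usable = broadcast - 1
Range: 78.132.112.1 to 78.132.112.62


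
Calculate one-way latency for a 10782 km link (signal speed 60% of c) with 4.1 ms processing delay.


Speed = 0.6 * 3e5 km/s = 180000 km/s
Propagation delay = 10782 / 180000 = 0.0599 s = 59.9 ms
Processing delay = 4.1 ms
Total one-way latency = 64 ms


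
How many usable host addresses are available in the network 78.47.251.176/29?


Host bits = 32 - 29 = 3
Total addresses = 2^3 = 8
Usable = total - 2 (network and broadcast)
Usable hosts: 6


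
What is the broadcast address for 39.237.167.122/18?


Network: 39.237.128.0/18
Host bits = 14
Set all host bits to 1:
Broadcast: 39.237.191.255


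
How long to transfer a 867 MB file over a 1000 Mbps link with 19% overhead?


Effective throughput = 1000 * (1 - 19/100) = 810 Mbps
File size in Mb = 867 * 8 = 6936 Mb
Time = 6936 / 810
Time = 8.563 seconds


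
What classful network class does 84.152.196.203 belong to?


First octet: 84
Binary: 01010100
0xxxxxxx -> Class A (1-126)
Class A, default mask 255.0.0.0 (/8)


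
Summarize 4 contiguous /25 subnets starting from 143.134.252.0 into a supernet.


Original prefix: /25
Number of subnets: 4 = 2^2
New prefix = 25 - 2 = 23
Supernet: 143.134.252.0/23


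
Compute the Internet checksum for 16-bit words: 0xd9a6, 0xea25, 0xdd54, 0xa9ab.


Sum all words (with carry folding):
+ 0xd9a6 = 0xd9a6
+ 0xea25 = 0xc3cc
+ 0xdd54 = 0xa121
+ 0xa9ab = 0x4acd
One's complement: ~0x4acd
Checksum = 0xb532


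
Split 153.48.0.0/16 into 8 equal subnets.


New prefix = 16 + 3 = 19
Each subnet has 8192 addresses
  153.48.0.0/19
  153.48.32.0/19
  153.48.64.0/19
  153.48.96.0/19
  153.48.128.0/19
  153.48.160.0/19
  153.48.192.0/19
  153.48.224.0/19
Subnets: 153.48.0.0/19, 153.48.32.0/19, 153.48.64.0/19, 153.48.96.0/19, 153.48.128.0/19, 153.48.160.0/19, 153.48.192.0/19, 153.48.224.0/19


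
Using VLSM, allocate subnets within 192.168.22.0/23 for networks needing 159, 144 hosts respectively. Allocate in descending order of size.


159 hosts -> /24 (254 usable): 192.168.22.0/24
144 hosts -> /24 (254 usable): 192.168.23.0/24
Allocation: 192.168.22.0/24 (159 hosts, 254 usable); 192.168.23.0/24 (144 hosts, 254 usable)


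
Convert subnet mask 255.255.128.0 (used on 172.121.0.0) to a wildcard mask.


Subnet mask: 255.255.128.0
Wildcard = 255.255.255.255 - subnet mask
255 - 255 = 0
255 - 255 = 0
255 - 128 = 127
255 - 0 = 255
Wildcard: 0.0.127.255


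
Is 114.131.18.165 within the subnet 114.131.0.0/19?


Subnet network: 114.131.0.0
Test IP AND mask: 114.131.0.0
Yes, 114.131.18.165 is in 114.131.0.0/19


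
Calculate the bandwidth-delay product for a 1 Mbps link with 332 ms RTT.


BDP = bandwidth * RTT
= 1 Mbps * 332 ms
= 1 * 1e6 * 332 / 1000 bits
= 332000 bits
= 41500 bytes
= 40.5273 KB
BDP = 332000 bits (41500 bytes)


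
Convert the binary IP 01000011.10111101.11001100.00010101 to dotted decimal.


01000011 = 67
10111101 = 189
11001100 = 204
00010101 = 21
IP: 67.189.204.21


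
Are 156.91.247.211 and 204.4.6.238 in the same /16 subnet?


Mask: 255.255.0.0
156.91.247.211 AND mask = 156.91.0.0
204.4.6.238 AND mask = 204.4.0.0
No, different subnets (156.91.0.0 vs 204.4.0.0)


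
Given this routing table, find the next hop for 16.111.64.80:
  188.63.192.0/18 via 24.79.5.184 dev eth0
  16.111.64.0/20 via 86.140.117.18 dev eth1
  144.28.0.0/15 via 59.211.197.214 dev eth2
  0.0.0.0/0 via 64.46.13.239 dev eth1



Longest prefix match for 16.111.64.80:
  /18 188.63.192.0: no
  /20 16.111.64.0: MATCH
  /15 144.28.0.0: no
  /0 0.0.0.0: MATCH
Selected: next-hop 86.140.117.18 via eth1 (matched /20)


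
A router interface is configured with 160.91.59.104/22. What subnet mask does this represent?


/22 means 22 network bits, 10 host bits
Binary: 11111111111111111111110000000000
Mask: 255.255.252.0


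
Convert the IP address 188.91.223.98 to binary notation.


188 = 10111100
91 = 01011011
223 = 11011111
98 = 01100010
Binary: 10111100.01011011.11011111.01100010


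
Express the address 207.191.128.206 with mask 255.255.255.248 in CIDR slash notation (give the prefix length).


Binary: 11111111.11111111.11111111.11111000
Count leading 1s
Prefix: /29


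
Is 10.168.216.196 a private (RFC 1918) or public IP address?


RFC 1918 private ranges:
  10.0.0.0/8 (10.0.0.0 - 10.255.255.255)
  172.16.0.0/12 (172.16.0.0 - 172.31.255.255)
  192.168.0.0/16 (192.168.0.0 - 192.168.255.255)
Private (in 10.0.0.0/8)


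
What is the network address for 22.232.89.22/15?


IP:   00010110.11101000.01011001.00010110
Mask: 11111111.11111110.00000000.00000000
AND operation:
Net:  00010110.11101000.00000000.00000000
Network: 22.232.0.0/15


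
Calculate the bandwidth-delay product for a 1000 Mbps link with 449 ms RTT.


BDP = bandwidth * RTT
= 1000 Mbps * 449 ms
= 1000 * 1e6 * 449 / 1000 bits
= 449000000 bits
= 56125000 bytes
= 54809.5703 KB
BDP = 449000000 bits (56125000 bytes)


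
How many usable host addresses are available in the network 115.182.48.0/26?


Host bits = 32 - 26 = 6
Total addresses = 2^6 = 64
Usable = total - 2 (network and broadcast)
Usable hosts: 62


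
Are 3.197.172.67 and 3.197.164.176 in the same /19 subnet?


Mask: 255.255.224.0
3.197.172.67 AND mask = 3.197.160.0
3.197.164.176 AND mask = 3.197.160.0
Yes, same subnet (3.197.160.0)


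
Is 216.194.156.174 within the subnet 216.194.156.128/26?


Subnet network: 216.194.156.128
Test IP AND mask: 216.194.156.128
Yes, 216.194.156.174 is in 216.194.156.128/26


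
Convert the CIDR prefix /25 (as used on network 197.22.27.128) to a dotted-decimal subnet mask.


/25 means 25 network bits, 7 host bits
Binary: 11111111111111111111111110000000
Mask: 255.255.255.128


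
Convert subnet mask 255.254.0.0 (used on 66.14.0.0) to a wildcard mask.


Subnet mask: 255.254.0.0
Wildcard = 255.255.255.255 - subnet mask
255 - 255 = 0
255 - 254 = 1
255 - 0 = 255
255 - 0 = 255
Wildcard: 0.1.255.255


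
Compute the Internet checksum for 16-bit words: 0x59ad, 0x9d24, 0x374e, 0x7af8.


Sum all words (with carry folding):
+ 0x59ad = 0x59ad
+ 0x9d24 = 0xf6d1
+ 0x374e = 0x2e20
+ 0x7af8 = 0xa918
One's complement: ~0xa918
Checksum = 0x56e7


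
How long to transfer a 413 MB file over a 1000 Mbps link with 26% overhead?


Effective throughput = 1000 * (1 - 26/100) = 740 Mbps
File size in Mb = 413 * 8 = 3304 Mb
Time = 3304 / 740
Time = 4.4649 seconds


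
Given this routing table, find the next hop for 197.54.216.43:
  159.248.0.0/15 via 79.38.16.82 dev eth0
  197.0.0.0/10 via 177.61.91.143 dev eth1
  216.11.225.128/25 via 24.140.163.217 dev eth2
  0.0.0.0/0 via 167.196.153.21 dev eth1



Longest prefix match for 197.54.216.43:
  /15 159.248.0.0: no
  /10 197.0.0.0: MATCH
  /25 216.11.225.128: no
  /0 0.0.0.0: MATCH
Selected: next-hop 177.61.91.143 via eth1 (matched /10)


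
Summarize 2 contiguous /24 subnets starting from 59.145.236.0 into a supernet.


Original prefix: /24
Number of subnets: 2 = 2^1
New prefix = 24 - 1 = 23
Supernet: 59.145.236.0/23


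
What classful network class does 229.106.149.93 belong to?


First octet: 229
Binary: 11100101
1110xxxx -> Class D (224-239)
Class D (multicast), default mask N/A


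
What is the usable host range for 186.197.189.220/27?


Network: 186.197.189.192
Broadcast: 186.197.189.223
First usable = network + 1
Last usable = broadcast - 1
Range: 186.197.189.193 to 186.197.189.222


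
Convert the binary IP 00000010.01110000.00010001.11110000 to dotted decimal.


00000010 = 2
01110000 = 112
00010001 = 17
11110000 = 240
IP: 2.112.17.240


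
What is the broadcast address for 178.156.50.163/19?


Network: 178.156.32.0/19
Host bits = 13
Set all host bits to 1:
Broadcast: 178.156.63.255


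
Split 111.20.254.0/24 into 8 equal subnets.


New prefix = 24 + 3 = 27
Each subnet has 32 addresses
  111.20.254.0/27
  111.20.254.32/27
  111.20.254.64/27
  111.20.254.96/27
  111.20.254.128/27
  111.20.254.160/27
  111.20.254.192/27
  111.20.254.224/27
Subnets: 111.20.254.0/27, 111.20.254.32/27, 111.20.254.64/27, 111.20.254.96/27, 111.20.254.128/27, 111.20.254.160/27, 111.20.254.192/27, 111.20.254.224/27


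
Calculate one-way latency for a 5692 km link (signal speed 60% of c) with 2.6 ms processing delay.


Speed = 0.6 * 3e5 km/s = 180000 km/s
Propagation delay = 5692 / 180000 = 0.0316 s = 31.6222 ms
Processing delay = 2.6 ms
Total one-way latency = 34.2222 ms


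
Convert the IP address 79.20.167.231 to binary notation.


79 = 01001111
20 = 00010100
167 = 10100111
231 = 11100111
Binary: 01001111.00010100.10100111.11100111


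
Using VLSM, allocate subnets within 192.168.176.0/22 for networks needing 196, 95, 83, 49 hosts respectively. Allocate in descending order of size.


196 hosts -> /24 (254 usable): 192.168.176.0/24
95 hosts -> /25 (126 usable): 192.168.177.0/25
83 hosts -> /25 (126 usable): 192.168.177.128/25
49 hosts -> /26 (62 usable): 192.168.178.0/26
Allocation: 192.168.176.0/24 (196 hosts, 254 usable); 192.168.177.0/25 (95 hosts, 126 usable); 192.168.177.128/25 (83 hosts, 126 usable); 192.168.178.0/26 (49 hosts, 62 usable)


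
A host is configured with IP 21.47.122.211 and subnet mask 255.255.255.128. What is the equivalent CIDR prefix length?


Binary: 11111111.11111111.11111111.10000000
Count leading 1s
Prefix: /25


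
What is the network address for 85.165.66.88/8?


IP:   01010101.10100101.01000010.01011000
Mask: 11111111.00000000.00000000.00000000
AND operation:
Net:  01010101.00000000.00000000.00000000
Network: 85.0.0.0/8


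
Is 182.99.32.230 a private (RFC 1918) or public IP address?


RFC 1918 private ranges:
  10.0.0.0/8 (10.0.0.0 - 10.255.255.255)
  172.16.0.0/12 (172.16.0.0 - 172.31.255.255)
  192.168.0.0/16 (192.168.0.0 - 192.168.255.255)
Public (not in any RFC 1918 range)


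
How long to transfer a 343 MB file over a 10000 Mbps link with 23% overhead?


Effective throughput = 10000 * (1 - 23/100) = 7700 Mbps
File size in Mb = 343 * 8 = 2744 Mb
Time = 2744 / 7700
Time = 0.3564 seconds


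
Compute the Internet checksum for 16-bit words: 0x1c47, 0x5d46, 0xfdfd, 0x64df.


Sum all words (with carry folding):
+ 0x1c47 = 0x1c47
+ 0x5d46 = 0x798d
+ 0xfdfd = 0x778b
+ 0x64df = 0xdc6a
One's complement: ~0xdc6a
Checksum = 0x2395


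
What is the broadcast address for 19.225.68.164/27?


Network: 19.225.68.160/27
Host bits = 5
Set all host bits to 1:
Broadcast: 19.225.68.191


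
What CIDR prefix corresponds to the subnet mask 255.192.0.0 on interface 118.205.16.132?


Binary: 11111111.11000000.00000000.00000000
Count leading 1s
Prefix: /10


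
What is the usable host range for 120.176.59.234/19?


Network: 120.176.32.0
Broadcast: 120.176.63.255
First usable = network + 1
Last usable = broadcast - 1
Range: 120.176.32.1 to 120.176.63.254


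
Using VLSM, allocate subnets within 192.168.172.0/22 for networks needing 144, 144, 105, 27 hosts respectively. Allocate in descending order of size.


144 hosts -> /24 (254 usable): 192.168.172.0/24
144 hosts -> /24 (254 usable): 192.168.173.0/24
105 hosts -> /25 (126 usable): 192.168.174.0/25
27 hosts -> /27 (30 usable): 192.168.174.128/27
Allocation: 192.168.172.0/24 (144 hosts, 254 usable); 192.168.173.0/24 (144 hosts, 254 usable); 192.168.174.0/25 (105 hosts, 126 usable); 192.168.174.128/27 (27 hosts, 30 usable)


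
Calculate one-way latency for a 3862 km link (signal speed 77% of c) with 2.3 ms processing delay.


Speed = 0.77 * 3e5 km/s = 231000 km/s
Propagation delay = 3862 / 231000 = 0.0167 s = 16.7186 ms
Processing delay = 2.3 ms
Total one-way latency = 19.0186 ms


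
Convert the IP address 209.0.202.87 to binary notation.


209 = 11010001
0 = 00000000
202 = 11001010
87 = 01010111
Binary: 11010001.00000000.11001010.01010111


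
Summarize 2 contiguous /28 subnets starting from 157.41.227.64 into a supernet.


Original prefix: /28
Number of subnets: 2 = 2^1
New prefix = 28 - 1 = 27
Supernet: 157.41.227.64/27


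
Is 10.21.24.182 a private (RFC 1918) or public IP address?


RFC 1918 private ranges:
  10.0.0.0/8 (10.0.0.0 - 10.255.255.255)
  172.16.0.0/12 (172.16.0.0 - 172.31.255.255)
  192.168.0.0/16 (192.168.0.0 - 192.168.255.255)
Private (in 10.0.0.0/8)
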